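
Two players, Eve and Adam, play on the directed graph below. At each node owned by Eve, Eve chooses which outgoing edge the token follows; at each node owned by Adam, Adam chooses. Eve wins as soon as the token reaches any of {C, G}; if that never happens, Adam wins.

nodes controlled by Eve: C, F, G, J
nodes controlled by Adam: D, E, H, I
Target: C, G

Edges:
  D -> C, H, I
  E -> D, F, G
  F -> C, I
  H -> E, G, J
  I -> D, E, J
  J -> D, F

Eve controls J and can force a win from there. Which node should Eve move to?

A0 = {C, G}
A1: add {F} — F (Eve) has F→C.
A2: add {J} — J (Eve) has J→F.
A3 = A2; e.g. D (Adam) can still go to H. Fixed point.
From J, successor F is in the attractor (rank 1); the other successor D is not.

F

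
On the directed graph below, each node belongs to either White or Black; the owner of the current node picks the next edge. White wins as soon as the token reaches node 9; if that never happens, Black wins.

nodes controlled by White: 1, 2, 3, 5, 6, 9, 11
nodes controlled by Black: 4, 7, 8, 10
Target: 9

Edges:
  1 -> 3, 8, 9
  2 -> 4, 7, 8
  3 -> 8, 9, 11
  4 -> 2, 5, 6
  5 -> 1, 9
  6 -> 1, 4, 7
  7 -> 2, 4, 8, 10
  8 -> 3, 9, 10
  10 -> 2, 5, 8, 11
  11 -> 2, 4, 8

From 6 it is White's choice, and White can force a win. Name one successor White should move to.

A0 = {9}
A1: add {1, 3, 5} — 1 (White) has 1→9; 3 (White) has 3→9; 5 (White) has 5→9.
A2: add {6} — 6 (White) has 6→1.
A3 = A2; e.g. 2 (White) has no edge into A2. Fixed point.
From 6, successor 1 is in the attractor (rank 1); the other successors 4, 7 are not.

1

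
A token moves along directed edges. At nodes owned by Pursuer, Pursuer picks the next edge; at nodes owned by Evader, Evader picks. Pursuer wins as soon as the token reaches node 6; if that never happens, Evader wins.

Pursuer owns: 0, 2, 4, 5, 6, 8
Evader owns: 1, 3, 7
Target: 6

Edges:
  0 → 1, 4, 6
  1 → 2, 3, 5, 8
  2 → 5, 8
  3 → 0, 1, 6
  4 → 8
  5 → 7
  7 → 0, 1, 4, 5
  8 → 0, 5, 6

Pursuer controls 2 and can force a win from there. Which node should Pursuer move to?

8

A0 = {6}
A1: add {0, 8} — 0 (Pursuer) has 0→6; 8 (Pursuer) has 8→6.
A2: add {2, 4} — 2 (Pursuer) has 2→8; 4 (Pursuer) has 4→8.
A3 = A2; e.g. 1 (Evader) can still go to 3. Fixed point.
From 2, successor 8 is in the attractor (rank 1); the other successor 5 is not.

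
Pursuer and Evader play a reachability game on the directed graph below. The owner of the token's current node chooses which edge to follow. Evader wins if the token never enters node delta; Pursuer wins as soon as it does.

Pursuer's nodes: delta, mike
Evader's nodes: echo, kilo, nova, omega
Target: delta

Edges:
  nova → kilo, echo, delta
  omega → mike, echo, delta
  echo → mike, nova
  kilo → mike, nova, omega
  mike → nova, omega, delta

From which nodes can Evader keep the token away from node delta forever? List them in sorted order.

A0 = {delta}
A1: add {mike} — mike (Pursuer) has mike→delta.
A2 = A1; e.g. kilo (Evader) can still go to nova. Fixed point.
Pursuer's attractor = {delta, mike}; Evader avoids the target exactly from the complement.

echo, kilo, nova, omega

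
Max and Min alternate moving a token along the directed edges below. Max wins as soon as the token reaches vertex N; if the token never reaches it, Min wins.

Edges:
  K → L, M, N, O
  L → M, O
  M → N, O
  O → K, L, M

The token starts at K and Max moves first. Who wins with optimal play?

Track states (vertex, player-to-move).
A0 = {(N,Max), (N,Min)}
A1: add {(K,Max), (M,Max)}.
(K,Max) ∈ A1 ⇒ Max forces the target.

Max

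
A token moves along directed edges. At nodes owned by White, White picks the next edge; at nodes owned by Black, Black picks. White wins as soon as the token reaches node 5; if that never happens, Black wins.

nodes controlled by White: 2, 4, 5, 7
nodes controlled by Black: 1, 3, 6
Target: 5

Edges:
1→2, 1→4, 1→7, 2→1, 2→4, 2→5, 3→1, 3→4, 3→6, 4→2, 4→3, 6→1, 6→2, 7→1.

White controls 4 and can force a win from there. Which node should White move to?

A0 = {5}
A1: add {2} — 2 (White) has 2→5.
A2: add {4} — 4 (White) has 4→2.
A3 = A2; e.g. 1 (Black) can still go to 7. Fixed point.
From 4, successor 2 is in the attractor (rank 1); the other successor 3 is not.

2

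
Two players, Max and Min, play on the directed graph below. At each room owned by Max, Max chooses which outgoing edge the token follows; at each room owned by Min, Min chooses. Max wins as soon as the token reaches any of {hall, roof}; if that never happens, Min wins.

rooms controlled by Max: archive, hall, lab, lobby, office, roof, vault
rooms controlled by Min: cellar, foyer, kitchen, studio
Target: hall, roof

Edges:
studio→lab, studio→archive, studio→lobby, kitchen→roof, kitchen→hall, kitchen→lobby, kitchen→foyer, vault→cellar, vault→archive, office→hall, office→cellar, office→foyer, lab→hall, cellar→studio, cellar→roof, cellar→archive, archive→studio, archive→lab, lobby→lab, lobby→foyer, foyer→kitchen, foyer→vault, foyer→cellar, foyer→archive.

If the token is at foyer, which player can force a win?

A0 = {hall, roof}
A1: add {lab, office} — office (Max) has office→hall; lab (Max) has lab→hall.
A2: add {archive, lobby} — archive (Max) has archive→lab; lobby (Max) has lobby→lab.
A3: add {studio, vault} — studio (Min): all of {lab, archive, lobby} already in; vault (Max) has vault→archive.
A4: add {cellar} — cellar (Min): all of {studio, roof, archive} already in.
A5 = A4; e.g. kitchen (Min) can still go to foyer. Fixed point.
foyer never enters the attractor, so Min can avoid the target forever.

Min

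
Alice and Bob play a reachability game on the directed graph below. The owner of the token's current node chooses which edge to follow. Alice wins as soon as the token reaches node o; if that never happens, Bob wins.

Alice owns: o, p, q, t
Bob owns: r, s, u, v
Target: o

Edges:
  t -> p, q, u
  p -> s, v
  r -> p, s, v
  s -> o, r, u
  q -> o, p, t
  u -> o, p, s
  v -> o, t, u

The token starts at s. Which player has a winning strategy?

Bob

A0 = {o}
A1: add {q} — q (Alice) has q→o.
A2: add {t} — t (Alice) has t→q.
A3 = A2; e.g. p (Alice) has no edge into A2. Fixed point.
s never enters the attractor, so Bob can avoid the target forever.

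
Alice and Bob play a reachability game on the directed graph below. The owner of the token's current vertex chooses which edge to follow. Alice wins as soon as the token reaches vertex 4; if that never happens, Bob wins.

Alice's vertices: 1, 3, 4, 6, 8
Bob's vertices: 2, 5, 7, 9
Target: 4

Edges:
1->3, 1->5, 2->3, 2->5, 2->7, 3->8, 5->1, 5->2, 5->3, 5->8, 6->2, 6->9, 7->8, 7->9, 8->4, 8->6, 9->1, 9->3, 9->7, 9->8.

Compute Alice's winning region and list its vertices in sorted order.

1, 3, 4, 8

A0 = {4}
A1: add {8} — 8 (Alice) has 8→4.
A2: add {3} — 3 (Alice) has 3→8.
A3: add {1} — 1 (Alice) has 1→3.
A4 = A3; e.g. 2 (Bob) can still go to 5. Fixed point.
Alice's winning region = {1, 3, 4, 8}.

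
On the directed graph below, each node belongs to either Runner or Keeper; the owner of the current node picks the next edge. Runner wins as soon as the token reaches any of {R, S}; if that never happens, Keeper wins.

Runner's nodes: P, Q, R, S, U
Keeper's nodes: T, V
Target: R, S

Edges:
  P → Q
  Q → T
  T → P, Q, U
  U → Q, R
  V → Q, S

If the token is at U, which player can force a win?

Runner

A0 = {R, S}
A1: add {U} — U (Runner) has U→R.
A2 = A1; e.g. P (Runner) has no edge into A1. Fixed point.
U ∈ A1, so Runner can force the target.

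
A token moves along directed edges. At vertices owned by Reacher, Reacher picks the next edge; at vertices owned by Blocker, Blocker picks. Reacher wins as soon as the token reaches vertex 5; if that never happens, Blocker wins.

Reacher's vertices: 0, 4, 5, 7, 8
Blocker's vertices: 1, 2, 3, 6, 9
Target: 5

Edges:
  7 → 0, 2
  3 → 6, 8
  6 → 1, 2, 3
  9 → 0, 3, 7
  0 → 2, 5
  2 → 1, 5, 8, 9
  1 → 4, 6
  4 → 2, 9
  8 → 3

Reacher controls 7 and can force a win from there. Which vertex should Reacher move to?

A0 = {5}
A1: add {0} — 0 (Reacher) has 0→5.
A2: add {7} — 7 (Reacher) has 7→0.
A3 = A2; e.g. 1 (Blocker) can still go to 4. Fixed point.
From 7, successor 0 is in the attractor (rank 1); the other successor 2 is not.

0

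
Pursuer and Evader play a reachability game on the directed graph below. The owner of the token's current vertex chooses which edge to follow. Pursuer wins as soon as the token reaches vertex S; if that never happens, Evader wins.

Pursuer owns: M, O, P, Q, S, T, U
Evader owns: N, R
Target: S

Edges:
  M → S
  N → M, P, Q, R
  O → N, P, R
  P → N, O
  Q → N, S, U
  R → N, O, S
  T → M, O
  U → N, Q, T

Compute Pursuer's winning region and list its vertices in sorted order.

A0 = {S}
A1: add {M, Q} — M (Pursuer) has M→S; Q (Pursuer) has Q→S.
A2: add {T, U} — T (Pursuer) has T→M; U (Pursuer) has U→Q.
A3 = A2; e.g. N (Evader) can still go to P. Fixed point.
Pursuer's winning region = {M, Q, S, T, U}.

M, Q, S, T, U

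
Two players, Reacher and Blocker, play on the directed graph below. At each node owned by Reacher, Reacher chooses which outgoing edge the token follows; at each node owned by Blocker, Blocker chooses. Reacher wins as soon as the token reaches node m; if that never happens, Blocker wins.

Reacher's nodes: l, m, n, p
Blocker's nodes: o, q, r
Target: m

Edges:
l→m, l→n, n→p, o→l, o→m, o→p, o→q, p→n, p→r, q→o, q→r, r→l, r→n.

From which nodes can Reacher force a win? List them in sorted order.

l, m

A0 = {m}
A1: add {l} — l (Reacher) has l→m.
A2 = A1; e.g. n (Reacher) has no edge into A1. Fixed point.
Reacher's winning region = {l, m}.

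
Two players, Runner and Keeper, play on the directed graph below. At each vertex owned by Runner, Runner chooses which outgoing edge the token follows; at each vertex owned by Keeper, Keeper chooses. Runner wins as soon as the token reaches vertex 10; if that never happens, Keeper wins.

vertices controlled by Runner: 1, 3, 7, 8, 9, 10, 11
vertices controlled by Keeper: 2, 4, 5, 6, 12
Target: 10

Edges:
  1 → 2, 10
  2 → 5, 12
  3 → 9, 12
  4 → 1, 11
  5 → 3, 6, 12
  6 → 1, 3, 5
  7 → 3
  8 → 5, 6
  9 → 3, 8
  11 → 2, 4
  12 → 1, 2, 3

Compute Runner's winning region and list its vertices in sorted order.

A0 = {10}
A1: add {1} — 1 (Runner) has 1→10.
A2 = A1; e.g. 2 (Keeper) can still go to 5. Fixed point.
Runner's winning region = {1, 10}.

1, 10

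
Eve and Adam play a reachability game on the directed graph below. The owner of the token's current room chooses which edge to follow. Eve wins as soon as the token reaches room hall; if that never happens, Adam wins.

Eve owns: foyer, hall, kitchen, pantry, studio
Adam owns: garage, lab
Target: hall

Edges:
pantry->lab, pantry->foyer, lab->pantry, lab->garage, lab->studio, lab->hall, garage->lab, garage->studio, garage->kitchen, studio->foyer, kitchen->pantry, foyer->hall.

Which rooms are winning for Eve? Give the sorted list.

foyer, hall, kitchen, pantry, studio

A0 = {hall}
A1: add {foyer} — foyer (Eve) has foyer→hall.
A2: add {pantry, studio} — pantry (Eve) has pantry→foyer; studio (Eve) has studio→foyer.
A3: add {kitchen} — kitchen (Eve) has kitchen→pantry.
A4 = A3; e.g. lab (Adam) can still go to garage. Fixed point.
Eve's winning region = {foyer, hall, kitchen, pantry, studio}.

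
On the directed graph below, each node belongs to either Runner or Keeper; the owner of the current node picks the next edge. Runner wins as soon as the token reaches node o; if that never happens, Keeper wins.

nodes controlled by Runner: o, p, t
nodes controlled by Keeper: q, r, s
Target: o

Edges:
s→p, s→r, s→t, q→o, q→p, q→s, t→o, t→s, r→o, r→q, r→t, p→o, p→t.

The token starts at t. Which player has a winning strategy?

A0 = {o}
A1: add {p, t} — p (Runner) has p→o; t (Runner) has t→o.
A2 = A1; e.g. q (Keeper) can still go to s. Fixed point.
t ∈ A1, so Runner can force the target.

Runner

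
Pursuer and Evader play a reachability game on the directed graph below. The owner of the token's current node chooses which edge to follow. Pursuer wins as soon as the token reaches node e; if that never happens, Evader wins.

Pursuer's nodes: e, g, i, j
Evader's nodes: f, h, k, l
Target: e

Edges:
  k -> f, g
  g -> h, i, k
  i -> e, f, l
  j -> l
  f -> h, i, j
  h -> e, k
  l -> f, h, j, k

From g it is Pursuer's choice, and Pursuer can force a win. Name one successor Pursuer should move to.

i

A0 = {e}
A1: add {i} — i (Pursuer) has i→e.
A2: add {g} — g (Pursuer) has g→i.
A3 = A2; e.g. f (Evader) can still go to h. Fixed point.
From g, successor i is in the attractor (rank 1); the other successors h, k are not.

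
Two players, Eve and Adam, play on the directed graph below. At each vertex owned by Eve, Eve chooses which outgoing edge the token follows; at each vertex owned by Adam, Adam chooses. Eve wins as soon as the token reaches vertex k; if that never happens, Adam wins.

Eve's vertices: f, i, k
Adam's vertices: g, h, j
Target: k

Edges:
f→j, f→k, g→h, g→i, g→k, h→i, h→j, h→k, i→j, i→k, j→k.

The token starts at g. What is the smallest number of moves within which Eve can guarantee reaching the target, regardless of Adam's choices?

A0 = {k}
A1: add {f, i, j} — f (Eve) has f→k; i (Eve) has i→k; j (Adam): all of {k} already in.
A2: add {h} — h (Adam): all of {i, j, k} already in.
A3: add {g} — g (Adam): all of {h, i, k} already in.
A3 = all vertices. Fixed point.
g enters the attractor at level 3, so Eve can force the target in 3 moves from there.

3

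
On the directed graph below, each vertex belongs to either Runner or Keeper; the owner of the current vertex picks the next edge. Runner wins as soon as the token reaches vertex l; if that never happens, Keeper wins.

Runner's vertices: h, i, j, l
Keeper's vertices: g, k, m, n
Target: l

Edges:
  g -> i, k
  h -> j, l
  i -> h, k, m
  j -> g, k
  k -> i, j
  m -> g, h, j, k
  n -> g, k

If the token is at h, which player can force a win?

Runner

A0 = {l}
A1: add {h} — h (Runner) has h→l.
h ∈ A1, so Runner can force the target.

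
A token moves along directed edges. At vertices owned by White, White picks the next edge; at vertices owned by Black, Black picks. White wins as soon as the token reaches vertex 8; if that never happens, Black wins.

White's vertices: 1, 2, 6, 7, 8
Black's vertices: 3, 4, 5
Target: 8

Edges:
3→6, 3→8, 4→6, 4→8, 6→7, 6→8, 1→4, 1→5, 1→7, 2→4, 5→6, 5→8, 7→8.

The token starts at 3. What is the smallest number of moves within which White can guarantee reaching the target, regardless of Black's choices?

A0 = {8}
A1: add {6, 7} — 6 (White) has 6→8; 7 (White) has 7→8.
A2: add {1, 3, 4, 5} — 1 (White) has 1→7; 3 (Black): all of {6, 8} already in; 4 (Black): all of {6, 8} already in; 5 (Black): all of {6, 8} already in.
3 enters the attractor at level 2, so White can force the target in 2 moves from there.

2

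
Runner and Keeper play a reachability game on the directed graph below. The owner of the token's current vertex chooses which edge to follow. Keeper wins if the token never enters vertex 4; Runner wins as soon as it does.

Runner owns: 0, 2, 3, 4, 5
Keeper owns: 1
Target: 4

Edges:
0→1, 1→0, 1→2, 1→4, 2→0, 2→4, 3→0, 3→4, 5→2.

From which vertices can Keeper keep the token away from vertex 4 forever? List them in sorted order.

A0 = {4}
A1: add {2, 3} — 2 (Runner) has 2→4; 3 (Runner) has 3→4.
A2: add {5} — 5 (Runner) has 5→2.
A3 = A2; e.g. 0 (Runner) has no edge into A2. Fixed point.
Runner's attractor = {2, 3, 4, 5}; Keeper avoids the target exactly from the complement.

0, 1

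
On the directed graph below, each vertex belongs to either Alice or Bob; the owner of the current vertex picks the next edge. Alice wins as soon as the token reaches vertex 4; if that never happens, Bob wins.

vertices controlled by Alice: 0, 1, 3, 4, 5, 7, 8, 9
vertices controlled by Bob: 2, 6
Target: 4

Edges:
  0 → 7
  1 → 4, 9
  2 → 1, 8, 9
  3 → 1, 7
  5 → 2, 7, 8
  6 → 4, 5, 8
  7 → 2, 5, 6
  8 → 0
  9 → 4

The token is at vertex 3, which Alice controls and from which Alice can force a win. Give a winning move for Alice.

A0 = {4}
A1: add {1, 9} — 1 (Alice) has 1→4; 9 (Alice) has 9→4.
A2: add {3} — 3 (Alice) has 3→1.
A3 = A2; e.g. 0 (Alice) has no edge into A2. Fixed point.
From 3, successor 1 is in the attractor (rank 1); the other successor 7 is not.

1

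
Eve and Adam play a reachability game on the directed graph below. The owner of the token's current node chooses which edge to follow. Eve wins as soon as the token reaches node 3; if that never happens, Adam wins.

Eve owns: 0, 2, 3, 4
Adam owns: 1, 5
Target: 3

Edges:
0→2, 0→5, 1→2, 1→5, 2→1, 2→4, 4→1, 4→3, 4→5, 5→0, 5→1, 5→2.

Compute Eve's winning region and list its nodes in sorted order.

0, 2, 3, 4

A0 = {3}
A1: add {4} — 4 (Eve) has 4→3.
A2: add {2} — 2 (Eve) has 2→4.
A3: add {0} — 0 (Eve) has 0→2.
A4 = A3; e.g. 1 (Adam) can still go to 5. Fixed point.
Eve's winning region = {0, 2, 3, 4}.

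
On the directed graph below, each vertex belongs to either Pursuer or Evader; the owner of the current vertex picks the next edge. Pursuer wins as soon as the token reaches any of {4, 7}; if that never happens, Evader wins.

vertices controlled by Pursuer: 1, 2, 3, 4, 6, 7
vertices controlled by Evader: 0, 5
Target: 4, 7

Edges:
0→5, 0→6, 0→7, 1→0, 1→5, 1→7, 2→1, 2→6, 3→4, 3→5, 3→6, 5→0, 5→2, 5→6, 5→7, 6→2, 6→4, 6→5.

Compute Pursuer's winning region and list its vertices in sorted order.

1, 2, 3, 4, 6, 7

A0 = {4, 7}
A1: add {1, 3, 6} — 1 (Pursuer) has 1→7; 3 (Pursuer) has 3→4; 6 (Pursuer) has 6→4.
A2: add {2} — 2 (Pursuer) has 2→1.
A3 = A2; e.g. 0 (Evader) can still go to 5. Fixed point.
Pursuer's winning region = {1, 2, 3, 4, 6, 7}.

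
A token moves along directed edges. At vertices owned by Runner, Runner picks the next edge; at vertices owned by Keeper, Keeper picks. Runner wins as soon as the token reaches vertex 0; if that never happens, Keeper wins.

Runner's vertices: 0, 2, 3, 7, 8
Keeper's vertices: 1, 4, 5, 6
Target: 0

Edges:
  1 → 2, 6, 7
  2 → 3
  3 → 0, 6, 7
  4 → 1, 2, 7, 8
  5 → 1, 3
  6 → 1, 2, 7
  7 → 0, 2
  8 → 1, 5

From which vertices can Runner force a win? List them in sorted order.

0, 2, 3, 7

A0 = {0}
A1: add {3, 7} — 3 (Runner) has 3→0; 7 (Runner) has 7→0.
A2: add {2} — 2 (Runner) has 2→3.
A3 = A2; e.g. 1 (Keeper) can still go to 6. Fixed point.
Runner's winning region = {0, 2, 3, 7}.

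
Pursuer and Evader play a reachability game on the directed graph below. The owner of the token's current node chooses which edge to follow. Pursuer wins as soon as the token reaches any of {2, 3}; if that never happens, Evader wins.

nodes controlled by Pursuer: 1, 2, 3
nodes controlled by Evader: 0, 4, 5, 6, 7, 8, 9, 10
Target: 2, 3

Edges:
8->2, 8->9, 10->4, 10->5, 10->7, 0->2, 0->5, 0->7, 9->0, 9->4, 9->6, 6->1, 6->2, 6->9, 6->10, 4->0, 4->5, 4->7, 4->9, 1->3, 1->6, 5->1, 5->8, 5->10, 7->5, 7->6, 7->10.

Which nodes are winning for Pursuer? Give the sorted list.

A0 = {2, 3}
A1: add {1} — 1 (Pursuer) has 1→3.
A2 = A1; e.g. 0 (Evader) can still go to 5. Fixed point.
Pursuer's winning region = {1, 2, 3}.

1, 2, 3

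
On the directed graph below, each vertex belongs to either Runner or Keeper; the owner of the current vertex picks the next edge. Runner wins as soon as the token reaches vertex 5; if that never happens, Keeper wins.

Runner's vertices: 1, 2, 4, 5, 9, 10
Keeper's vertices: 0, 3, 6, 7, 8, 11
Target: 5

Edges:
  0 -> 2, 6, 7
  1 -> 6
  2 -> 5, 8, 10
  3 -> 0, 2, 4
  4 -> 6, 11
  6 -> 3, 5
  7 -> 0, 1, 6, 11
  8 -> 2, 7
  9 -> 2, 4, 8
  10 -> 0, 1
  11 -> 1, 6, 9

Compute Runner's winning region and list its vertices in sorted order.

2, 5, 9

A0 = {5}
A1: add {2} — 2 (Runner) has 2→5.
A2: add {9} — 9 (Runner) has 9→2.
A3 = A2; e.g. 0 (Keeper) can still go to 6. Fixed point.
Runner's winning region = {2, 5, 9}.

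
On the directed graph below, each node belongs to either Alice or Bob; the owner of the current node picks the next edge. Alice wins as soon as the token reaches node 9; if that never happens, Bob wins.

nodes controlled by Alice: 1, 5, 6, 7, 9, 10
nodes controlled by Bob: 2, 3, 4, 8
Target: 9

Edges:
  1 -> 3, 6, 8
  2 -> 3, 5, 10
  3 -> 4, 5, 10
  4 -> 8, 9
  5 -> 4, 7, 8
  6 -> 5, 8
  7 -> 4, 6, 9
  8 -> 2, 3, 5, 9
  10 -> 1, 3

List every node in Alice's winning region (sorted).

1, 5, 6, 7, 9, 10

A0 = {9}
A1: add {7} — 7 (Alice) has 7→9.
A2: add {5} — 5 (Alice) has 5→7.
A3: add {6} — 6 (Alice) has 6→5.
A4: add {1} — 1 (Alice) has 1→6.
A5: add {10} — 10 (Alice) has 10→1.
A6 = A5; e.g. 2 (Bob) can still go to 3. Fixed point.
Alice's winning region = {1, 5, 6, 7, 9, 10}.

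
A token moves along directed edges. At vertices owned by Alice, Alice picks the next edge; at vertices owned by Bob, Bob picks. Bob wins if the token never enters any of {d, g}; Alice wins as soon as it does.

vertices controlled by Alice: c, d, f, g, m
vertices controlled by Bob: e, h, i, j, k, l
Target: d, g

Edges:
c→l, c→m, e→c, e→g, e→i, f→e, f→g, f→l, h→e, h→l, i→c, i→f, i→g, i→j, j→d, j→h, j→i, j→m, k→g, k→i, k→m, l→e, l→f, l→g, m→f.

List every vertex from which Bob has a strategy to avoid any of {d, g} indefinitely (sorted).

A0 = {d, g}
A1: add {f} — f (Alice) has f→g.
A2: add {m} — m (Alice) has m→f.
A3: add {c} — c (Alice) has c→m.
A4 = A3; e.g. e (Bob) can still go to i. Fixed point.
Alice's attractor = {c, d, f, g, m}; Bob avoids the target exactly from the complement.

e, h, i, j, k, l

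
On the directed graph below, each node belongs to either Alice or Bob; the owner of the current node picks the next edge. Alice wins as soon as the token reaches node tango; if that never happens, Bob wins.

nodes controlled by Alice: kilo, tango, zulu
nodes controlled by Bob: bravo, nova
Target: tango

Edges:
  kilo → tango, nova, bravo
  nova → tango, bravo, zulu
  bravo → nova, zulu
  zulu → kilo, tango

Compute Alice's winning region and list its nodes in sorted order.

A0 = {tango}
A1: add {kilo, zulu} — kilo (Alice) has kilo→tango; zulu (Alice) has zulu→tango.
A2 = A1; e.g. nova (Bob) can still go to bravo. Fixed point.
Alice's winning region = {kilo, tango, zulu}.

kilo, tango, zulu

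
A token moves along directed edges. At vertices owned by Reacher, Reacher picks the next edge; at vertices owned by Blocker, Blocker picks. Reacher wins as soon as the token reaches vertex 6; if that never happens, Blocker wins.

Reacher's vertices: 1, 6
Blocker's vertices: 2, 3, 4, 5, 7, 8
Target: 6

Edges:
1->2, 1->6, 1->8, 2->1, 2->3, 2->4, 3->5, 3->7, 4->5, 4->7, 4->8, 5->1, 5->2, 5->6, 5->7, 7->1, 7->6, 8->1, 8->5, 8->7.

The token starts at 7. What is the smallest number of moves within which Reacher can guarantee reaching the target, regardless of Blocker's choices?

2

A0 = {6}
A1: add {1} — 1 (Reacher) has 1→6.
A2: add {7} — 7 (Blocker): all of {1, 6} already in.
A3 = A2; e.g. 2 (Blocker) can still go to 3. Fixed point.
7 enters the attractor at level 2, so Reacher can force the target in 2 moves from there.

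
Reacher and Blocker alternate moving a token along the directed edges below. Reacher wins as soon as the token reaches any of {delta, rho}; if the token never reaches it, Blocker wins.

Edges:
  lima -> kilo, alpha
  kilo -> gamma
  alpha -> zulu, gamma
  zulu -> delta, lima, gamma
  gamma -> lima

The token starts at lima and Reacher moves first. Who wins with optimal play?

Track states (vertex, player-to-move).
A0 = {(rho,Reacher), (rho,Blocker), (delta,Reacher), (delta,Blocker)}
A1: add {(zulu,Reacher)}.
A2 = A1; e.g. (lima,Reacher) stays out. (lima,Reacher) never enters ⇒ Blocker avoids the target.

Blocker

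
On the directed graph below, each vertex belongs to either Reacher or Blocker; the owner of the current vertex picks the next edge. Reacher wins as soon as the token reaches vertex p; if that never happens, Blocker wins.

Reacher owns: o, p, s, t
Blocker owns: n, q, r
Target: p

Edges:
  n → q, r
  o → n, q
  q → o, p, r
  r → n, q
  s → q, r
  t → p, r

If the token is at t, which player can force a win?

A0 = {p}
A1: add {t} — t (Reacher) has t→p.
A2 = A1; e.g. n (Blocker) can still go to q. Fixed point.
t ∈ A1, so Reacher can force the target.

Reacher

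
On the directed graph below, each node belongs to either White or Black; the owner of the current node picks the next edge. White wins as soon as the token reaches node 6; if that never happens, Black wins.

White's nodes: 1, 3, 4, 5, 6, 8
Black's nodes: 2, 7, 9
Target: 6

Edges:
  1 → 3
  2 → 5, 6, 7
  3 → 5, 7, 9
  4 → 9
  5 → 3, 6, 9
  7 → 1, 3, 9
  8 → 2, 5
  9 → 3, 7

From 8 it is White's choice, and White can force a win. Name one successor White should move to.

5

A0 = {6}
A1: add {5} — 5 (White) has 5→6.
A2: add {3, 8} — 3 (White) has 3→5; 8 (White) has 8→5.
A3: add {1} — 1 (White) has 1→3.
A4 = A3; e.g. 2 (Black) can still go to 7. Fixed point.
From 8, successor 5 is in the attractor (rank 1); the other successor 2 is not.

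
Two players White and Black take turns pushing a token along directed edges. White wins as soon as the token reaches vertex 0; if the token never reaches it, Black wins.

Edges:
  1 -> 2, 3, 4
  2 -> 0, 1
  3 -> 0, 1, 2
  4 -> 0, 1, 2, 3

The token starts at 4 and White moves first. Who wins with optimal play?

Track states (vertex, player-to-move).
A0 = {(0,White), (0,Black)}
A1: add {(2,White), (3,White), (4,White)}.
(4,White) ∈ A1 ⇒ White forces the target.

White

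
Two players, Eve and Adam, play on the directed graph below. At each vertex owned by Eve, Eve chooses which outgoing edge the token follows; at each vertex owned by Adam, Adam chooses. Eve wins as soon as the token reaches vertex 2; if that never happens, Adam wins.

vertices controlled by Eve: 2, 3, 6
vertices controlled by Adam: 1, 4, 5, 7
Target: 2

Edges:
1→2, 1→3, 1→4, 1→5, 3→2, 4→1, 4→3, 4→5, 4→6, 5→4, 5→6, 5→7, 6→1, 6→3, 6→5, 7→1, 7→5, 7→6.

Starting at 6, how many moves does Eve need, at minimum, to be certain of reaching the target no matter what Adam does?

2

A0 = {2}
A1: add {3} — 3 (Eve) has 3→2.
A2: add {6} — 6 (Eve) has 6→3.
A3 = A2; e.g. 1 (Adam) can still go to 4. Fixed point.
6 enters the attractor at level 2, so Eve can force the target in 2 moves from there.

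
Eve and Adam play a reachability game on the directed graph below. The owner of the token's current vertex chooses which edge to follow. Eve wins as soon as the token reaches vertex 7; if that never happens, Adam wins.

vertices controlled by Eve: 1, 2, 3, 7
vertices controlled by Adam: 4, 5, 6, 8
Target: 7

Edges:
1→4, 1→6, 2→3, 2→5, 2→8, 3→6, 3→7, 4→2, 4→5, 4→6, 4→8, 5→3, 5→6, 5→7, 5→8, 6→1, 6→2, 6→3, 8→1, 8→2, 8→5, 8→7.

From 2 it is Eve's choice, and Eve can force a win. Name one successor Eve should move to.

3

A0 = {7}
A1: add {3} — 3 (Eve) has 3→7.
A2: add {2} — 2 (Eve) has 2→3.
A3 = A2; e.g. 1 (Eve) has no edge into A2. Fixed point.
From 2, successor 3 is in the attractor (rank 1); the other successors 5, 8 are not.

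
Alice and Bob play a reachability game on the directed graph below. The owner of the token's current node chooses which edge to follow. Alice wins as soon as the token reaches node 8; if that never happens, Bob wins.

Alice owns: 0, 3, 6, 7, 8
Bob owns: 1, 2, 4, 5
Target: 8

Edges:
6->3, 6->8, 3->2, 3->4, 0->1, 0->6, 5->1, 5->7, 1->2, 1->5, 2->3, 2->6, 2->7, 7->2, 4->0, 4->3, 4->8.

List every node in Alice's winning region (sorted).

A0 = {8}
A1: add {6} — 6 (Alice) has 6→8.
A2: add {0} — 0 (Alice) has 0→6.
A3 = A2; e.g. 1 (Bob) can still go to 2. Fixed point.
Alice's winning region = {0, 6, 8}.

0, 6, 8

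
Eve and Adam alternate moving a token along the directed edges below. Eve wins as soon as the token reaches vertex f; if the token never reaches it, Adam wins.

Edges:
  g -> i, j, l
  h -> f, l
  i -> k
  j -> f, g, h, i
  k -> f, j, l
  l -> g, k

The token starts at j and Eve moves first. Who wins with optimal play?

Eve

Track states (vertex, player-to-move).
A0 = {(f,Eve), (f,Adam)}
A1: add {(h,Eve), (j,Eve), (k,Eve)}.
(j,Eve) ∈ A1 ⇒ Eve forces the target.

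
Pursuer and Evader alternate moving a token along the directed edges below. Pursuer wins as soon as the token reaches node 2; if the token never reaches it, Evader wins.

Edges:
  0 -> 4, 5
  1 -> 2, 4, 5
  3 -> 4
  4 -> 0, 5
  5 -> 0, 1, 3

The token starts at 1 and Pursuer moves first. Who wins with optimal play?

Track states (vertex, player-to-move).
A0 = {(2,Pursuer), (2,Evader)}
A1: add {(1,Pursuer)}.
(1,Pursuer) ∈ A1 ⇒ Pursuer forces the target.

Pursuer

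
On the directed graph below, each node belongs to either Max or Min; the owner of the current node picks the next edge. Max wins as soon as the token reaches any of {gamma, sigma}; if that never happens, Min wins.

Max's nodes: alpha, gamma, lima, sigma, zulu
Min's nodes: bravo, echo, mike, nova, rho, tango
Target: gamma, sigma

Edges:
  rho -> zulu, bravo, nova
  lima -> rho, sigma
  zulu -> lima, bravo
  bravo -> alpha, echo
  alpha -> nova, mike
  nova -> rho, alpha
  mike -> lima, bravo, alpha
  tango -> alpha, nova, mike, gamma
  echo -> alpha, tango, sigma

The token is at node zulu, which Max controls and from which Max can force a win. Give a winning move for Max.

lima

A0 = {gamma, sigma}
A1: add {lima} — lima (Max) has lima→sigma.
A2: add {zulu} — zulu (Max) has zulu→lima.
A3 = A2; e.g. rho (Min) can still go to bravo. Fixed point.
From zulu, successor lima is in the attractor (rank 1); the other successor bravo is not.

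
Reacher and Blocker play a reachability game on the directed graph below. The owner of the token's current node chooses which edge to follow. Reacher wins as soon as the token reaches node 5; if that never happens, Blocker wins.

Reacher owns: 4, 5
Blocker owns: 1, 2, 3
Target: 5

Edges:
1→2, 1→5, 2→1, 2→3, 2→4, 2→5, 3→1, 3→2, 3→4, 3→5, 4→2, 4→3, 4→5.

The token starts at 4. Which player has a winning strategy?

A0 = {5}
A1: add {4} — 4 (Reacher) has 4→5.
A2 = A1; e.g. 1 (Blocker) can still go to 2. Fixed point.
4 ∈ A1, so Reacher can force the target.

Reacher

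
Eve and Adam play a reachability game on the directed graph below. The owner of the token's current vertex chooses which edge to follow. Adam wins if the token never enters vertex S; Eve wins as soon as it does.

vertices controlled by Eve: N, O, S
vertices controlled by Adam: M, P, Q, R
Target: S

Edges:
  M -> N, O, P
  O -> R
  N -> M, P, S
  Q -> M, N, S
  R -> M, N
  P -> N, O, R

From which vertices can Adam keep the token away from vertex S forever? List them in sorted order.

M, O, P, Q, R

A0 = {S}
A1: add {N} — N (Eve) has N→S.
A2 = A1; e.g. M (Adam) can still go to O. Fixed point.
Eve's attractor = {N, S}; Adam avoids the target exactly from the complement.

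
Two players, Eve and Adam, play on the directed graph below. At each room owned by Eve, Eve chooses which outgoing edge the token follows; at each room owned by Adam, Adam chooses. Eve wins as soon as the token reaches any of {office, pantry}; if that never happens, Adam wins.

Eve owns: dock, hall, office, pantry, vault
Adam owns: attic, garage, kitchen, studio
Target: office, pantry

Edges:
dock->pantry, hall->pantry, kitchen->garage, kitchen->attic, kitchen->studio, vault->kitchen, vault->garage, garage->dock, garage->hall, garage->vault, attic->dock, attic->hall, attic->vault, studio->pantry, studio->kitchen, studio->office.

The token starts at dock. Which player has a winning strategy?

Eve

A0 = {office, pantry}
A1: add {dock, hall} — dock (Eve) has dock→pantry; hall (Eve) has hall→pantry.
A2 = A1; e.g. kitchen (Adam) can still go to garage. Fixed point.
dock ∈ A1, so Eve can force the target.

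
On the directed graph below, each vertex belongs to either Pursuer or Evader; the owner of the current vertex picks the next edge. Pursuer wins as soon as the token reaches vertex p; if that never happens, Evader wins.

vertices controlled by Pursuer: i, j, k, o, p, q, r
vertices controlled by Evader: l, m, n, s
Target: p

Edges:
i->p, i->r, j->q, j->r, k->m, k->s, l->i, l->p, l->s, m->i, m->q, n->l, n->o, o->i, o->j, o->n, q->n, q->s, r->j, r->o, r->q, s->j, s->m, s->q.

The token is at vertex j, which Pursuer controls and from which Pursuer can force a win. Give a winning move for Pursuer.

A0 = {p}
A1: add {i} — i (Pursuer) has i→p.
A2: add {o} — o (Pursuer) has o→i.
A3: add {r} — r (Pursuer) has r→o.
A4: add {j} — j (Pursuer) has j→r.
A5 = A4; e.g. k (Pursuer) has no edge into A4. Fixed point.
From j, successor r is in the attractor (rank 3); the other successor q is not.

r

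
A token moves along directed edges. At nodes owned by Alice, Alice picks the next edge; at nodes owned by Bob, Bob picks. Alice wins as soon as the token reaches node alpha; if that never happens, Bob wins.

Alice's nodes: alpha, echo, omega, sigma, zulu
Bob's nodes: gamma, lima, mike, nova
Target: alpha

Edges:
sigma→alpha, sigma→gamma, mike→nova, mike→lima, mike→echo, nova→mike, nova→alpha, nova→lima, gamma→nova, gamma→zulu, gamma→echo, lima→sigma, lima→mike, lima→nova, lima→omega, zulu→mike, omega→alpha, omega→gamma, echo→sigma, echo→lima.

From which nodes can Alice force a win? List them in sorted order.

A0 = {alpha}
A1: add {omega, sigma} — sigma (Alice) has sigma→alpha; omega (Alice) has omega→alpha.
A2: add {echo} — echo (Alice) has echo→sigma.
A3 = A2; e.g. mike (Bob) can still go to nova. Fixed point.
Alice's winning region = {alpha, echo, omega, sigma}.

alpha, echo, omega, sigma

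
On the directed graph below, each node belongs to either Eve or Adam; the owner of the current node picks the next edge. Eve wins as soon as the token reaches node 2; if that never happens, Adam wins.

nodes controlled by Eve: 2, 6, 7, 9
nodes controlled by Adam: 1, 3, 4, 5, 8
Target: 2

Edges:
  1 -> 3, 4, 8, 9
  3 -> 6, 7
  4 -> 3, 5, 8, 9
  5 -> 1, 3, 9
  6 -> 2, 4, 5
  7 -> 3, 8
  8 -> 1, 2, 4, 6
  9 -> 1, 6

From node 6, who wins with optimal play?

Eve

A0 = {2}
A1: add {6} — 6 (Eve) has 6→2.
6 ∈ A1, so Eve can force the target.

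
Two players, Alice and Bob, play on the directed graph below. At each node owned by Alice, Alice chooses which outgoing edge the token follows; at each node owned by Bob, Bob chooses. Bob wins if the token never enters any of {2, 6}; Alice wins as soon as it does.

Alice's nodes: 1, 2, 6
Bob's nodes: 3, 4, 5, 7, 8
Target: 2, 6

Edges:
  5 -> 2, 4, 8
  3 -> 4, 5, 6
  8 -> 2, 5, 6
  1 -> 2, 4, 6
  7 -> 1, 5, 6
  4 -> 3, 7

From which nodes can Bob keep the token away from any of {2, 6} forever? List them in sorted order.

3, 4, 5, 7, 8

A0 = {2, 6}
A1: add {1} — 1 (Alice) has 1→2.
A2 = A1; e.g. 3 (Bob) can still go to 4. Fixed point.
Alice's attractor = {1, 2, 6}; Bob avoids the target exactly from the complement.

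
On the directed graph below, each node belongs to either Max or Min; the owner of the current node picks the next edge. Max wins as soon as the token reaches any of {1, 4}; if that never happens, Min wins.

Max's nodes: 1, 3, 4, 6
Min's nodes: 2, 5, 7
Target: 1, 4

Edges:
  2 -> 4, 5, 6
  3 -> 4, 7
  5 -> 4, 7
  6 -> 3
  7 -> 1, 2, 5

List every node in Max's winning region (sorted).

1, 3, 4, 6

A0 = {1, 4}
A1: add {3} — 3 (Max) has 3→4.
A2: add {6} — 6 (Max) has 6→3.
A3 = A2; e.g. 2 (Min) can still go to 5. Fixed point.
Max's winning region = {1, 3, 4, 6}.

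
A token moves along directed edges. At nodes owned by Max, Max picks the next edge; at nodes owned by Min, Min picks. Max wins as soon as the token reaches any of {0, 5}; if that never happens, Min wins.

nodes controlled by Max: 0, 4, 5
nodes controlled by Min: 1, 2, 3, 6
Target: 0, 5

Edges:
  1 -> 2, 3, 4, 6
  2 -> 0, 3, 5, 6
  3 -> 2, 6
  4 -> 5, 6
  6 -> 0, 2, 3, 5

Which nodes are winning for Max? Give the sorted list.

A0 = {0, 5}
A1: add {4} — 4 (Max) has 4→5.
A2 = A1; e.g. 1 (Min) can still go to 2. Fixed point.
Max's winning region = {0, 4, 5}.

0, 4, 5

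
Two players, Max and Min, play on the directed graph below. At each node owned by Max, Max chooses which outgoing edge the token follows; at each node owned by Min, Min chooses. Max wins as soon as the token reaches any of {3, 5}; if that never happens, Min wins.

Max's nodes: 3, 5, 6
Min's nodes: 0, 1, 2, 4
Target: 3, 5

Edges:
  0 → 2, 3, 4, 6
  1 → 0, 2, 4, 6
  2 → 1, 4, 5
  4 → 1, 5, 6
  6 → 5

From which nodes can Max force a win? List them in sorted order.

A0 = {3, 5}
A1: add {6} — 6 (Max) has 6→5.
A2 = A1; e.g. 0 (Min) can still go to 2. Fixed point.
Max's winning region = {3, 5, 6}.

3, 5, 6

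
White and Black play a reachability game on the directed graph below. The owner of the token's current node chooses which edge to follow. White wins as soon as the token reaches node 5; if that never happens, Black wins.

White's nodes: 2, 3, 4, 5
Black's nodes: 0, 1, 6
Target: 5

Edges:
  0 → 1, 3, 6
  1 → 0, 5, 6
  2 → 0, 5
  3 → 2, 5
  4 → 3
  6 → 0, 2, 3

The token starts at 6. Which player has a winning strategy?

Black

A0 = {5}
A1: add {2, 3} — 2 (White) has 2→5; 3 (White) has 3→5.
A2: add {4} — 4 (White) has 4→3.
A3 = A2; e.g. 0 (Black) can still go to 1. Fixed point.
6 never enters the attractor, so Black can avoid the target forever.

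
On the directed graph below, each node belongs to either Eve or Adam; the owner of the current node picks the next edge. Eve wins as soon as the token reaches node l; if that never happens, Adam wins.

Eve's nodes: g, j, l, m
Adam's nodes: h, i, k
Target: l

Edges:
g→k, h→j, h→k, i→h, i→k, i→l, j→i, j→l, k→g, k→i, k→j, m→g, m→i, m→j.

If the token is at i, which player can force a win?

Adam

A0 = {l}
A1: add {j} — j (Eve) has j→l.
A2: add {m} — m (Eve) has m→j.
A3 = A2; e.g. g (Eve) has no edge into A2. Fixed point.
i never enters the attractor, so Adam can avoid the target forever.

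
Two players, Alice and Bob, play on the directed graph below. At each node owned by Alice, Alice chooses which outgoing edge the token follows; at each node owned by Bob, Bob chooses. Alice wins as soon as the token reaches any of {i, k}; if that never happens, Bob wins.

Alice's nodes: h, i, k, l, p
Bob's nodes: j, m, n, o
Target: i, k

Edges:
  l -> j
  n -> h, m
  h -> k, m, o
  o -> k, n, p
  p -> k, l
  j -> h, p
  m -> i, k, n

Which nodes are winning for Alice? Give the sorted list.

A0 = {i, k}
A1: add {h, p} — h (Alice) has h→k; p (Alice) has p→k.
A2: add {j} — j (Bob): all of {h, p} already in.
A3: add {l} — l (Alice) has l→j.
A4 = A3; e.g. m (Bob) can still go to n. Fixed point.
Alice's winning region = {h, i, j, k, l, p}.

h, i, j, k, l, p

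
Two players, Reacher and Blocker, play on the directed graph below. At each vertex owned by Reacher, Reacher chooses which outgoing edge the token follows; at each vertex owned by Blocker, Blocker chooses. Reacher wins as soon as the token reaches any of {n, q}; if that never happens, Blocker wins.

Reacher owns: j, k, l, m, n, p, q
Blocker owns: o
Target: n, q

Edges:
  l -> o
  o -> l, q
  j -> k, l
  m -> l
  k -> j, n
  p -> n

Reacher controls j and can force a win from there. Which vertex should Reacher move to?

A0 = {n, q}
A1: add {k, p} — k (Reacher) has k→n; p (Reacher) has p→n.
A2: add {j} — j (Reacher) has j→k.
A3 = A2; e.g. l (Reacher) has no edge into A2. Fixed point.
From j, successor k is in the attractor (rank 1); the other successor l is not.

k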